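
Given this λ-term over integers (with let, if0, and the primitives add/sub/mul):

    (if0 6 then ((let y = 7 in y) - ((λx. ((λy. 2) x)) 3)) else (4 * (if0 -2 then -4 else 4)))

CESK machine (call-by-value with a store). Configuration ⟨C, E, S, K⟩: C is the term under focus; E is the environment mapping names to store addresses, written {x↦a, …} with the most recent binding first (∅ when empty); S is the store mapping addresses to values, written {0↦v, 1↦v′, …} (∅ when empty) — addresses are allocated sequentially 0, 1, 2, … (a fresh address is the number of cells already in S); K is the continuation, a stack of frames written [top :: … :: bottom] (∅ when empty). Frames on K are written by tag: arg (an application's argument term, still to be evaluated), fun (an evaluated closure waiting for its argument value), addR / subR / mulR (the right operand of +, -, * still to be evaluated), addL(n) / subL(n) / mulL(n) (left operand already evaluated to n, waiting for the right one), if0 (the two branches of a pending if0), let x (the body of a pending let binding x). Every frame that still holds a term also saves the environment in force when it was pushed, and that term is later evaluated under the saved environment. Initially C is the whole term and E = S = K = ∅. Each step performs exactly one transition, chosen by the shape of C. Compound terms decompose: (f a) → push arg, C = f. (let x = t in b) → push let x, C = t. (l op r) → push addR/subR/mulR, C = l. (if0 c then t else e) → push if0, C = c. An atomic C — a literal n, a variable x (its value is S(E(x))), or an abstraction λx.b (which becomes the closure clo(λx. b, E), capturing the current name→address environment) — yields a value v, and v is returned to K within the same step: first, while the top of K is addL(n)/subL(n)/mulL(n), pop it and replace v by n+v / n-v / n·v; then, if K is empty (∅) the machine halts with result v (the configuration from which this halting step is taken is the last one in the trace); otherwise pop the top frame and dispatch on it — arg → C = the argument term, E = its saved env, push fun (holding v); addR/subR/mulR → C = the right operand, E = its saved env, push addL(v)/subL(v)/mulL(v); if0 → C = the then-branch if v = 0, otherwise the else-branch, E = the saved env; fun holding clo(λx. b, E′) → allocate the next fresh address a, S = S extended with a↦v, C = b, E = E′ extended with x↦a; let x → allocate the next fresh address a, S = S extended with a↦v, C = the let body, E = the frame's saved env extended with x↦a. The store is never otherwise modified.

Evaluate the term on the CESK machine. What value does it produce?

Answer: 16

Derivation:
[0] <C=(if0 6 then ((let y = 7 in y) - ((λx. ((λy. 2) x)) 3)) else (4 * (if0 -2 then -4 else 4))), E=∅, S=∅, K=∅>
[1] <C=6, E=∅, S=∅, K=[if0]>
[2] <C=(4 * (if0 -2 then -4 else 4)), E=∅, S=∅, K=∅>
[3] <C=4, E=∅, S=∅, K=[mulR]>
[4] <C=(if0 -2 then -4 else 4), E=∅, S=∅, K=[mulL(4)]>
[5] <C=-2, E=∅, S=∅, K=[if0 :: mulL(4)]>
[6] <C=4, E=∅, S=∅, K=[mulL(4)]>
→ final value 16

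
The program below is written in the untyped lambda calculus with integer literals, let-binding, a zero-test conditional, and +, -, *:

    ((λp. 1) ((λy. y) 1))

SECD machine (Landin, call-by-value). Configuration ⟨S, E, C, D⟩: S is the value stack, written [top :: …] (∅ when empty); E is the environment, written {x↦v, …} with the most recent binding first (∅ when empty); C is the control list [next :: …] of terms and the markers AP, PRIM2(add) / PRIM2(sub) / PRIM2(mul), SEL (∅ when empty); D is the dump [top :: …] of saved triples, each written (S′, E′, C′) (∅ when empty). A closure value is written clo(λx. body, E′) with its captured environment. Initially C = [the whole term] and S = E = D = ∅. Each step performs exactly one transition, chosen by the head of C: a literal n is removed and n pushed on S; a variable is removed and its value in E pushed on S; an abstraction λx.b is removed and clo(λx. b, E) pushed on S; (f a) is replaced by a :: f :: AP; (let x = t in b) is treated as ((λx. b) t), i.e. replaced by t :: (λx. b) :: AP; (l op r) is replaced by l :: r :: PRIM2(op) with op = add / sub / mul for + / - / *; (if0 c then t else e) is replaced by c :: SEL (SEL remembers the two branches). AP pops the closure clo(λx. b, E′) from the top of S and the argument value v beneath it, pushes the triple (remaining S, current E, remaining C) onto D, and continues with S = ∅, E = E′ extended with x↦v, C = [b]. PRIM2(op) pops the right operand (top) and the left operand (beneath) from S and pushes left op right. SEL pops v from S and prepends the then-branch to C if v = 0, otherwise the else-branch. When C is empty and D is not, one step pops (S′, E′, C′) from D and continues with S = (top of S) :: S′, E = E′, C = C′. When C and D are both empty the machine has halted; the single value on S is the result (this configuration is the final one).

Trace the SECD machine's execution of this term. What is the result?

Answer: 1

Derivation:
t=0: <S=∅, E=∅, C=[((λp. 1) ((λy. y) 1))], D=∅>
t=1: <S=∅, E=∅, C=[((λy. y) 1) :: (λp. 1) :: AP], D=∅>
t=2: <S=∅, E=∅, C=[1 :: (λy. y) :: AP :: (λp. 1) :: AP], D=∅>
t=3: <S=[1], E=∅, C=[(λy. y) :: AP :: (λp. 1) :: AP], D=∅>
t=4: <S=[clo(λy. y, ∅) :: 1], E=∅, C=[AP :: (λp. 1) :: AP], D=∅>
t=5: <S=∅, E={y↦1}, C=[y], D=[(∅, ∅, [(λp. 1) :: AP])]>
t=6: <S=[1], E={y↦1}, C=∅, D=[(∅, ∅, [(λp. 1) :: AP])]>
t=7: <S=[1], E=∅, C=[(λp. 1) :: AP], D=∅>
t=8: <S=[clo(λp. 1, ∅) :: 1], E=∅, C=[AP], D=∅>
t=9: <S=∅, E={p↦1}, C=[1], D=[(∅, ∅, ∅)]>
t=10: <S=[1], E={p↦1}, C=∅, D=[(∅, ∅, ∅)]>
t=11: <S=[1], E=∅, C=∅, D=∅>
→ final value 1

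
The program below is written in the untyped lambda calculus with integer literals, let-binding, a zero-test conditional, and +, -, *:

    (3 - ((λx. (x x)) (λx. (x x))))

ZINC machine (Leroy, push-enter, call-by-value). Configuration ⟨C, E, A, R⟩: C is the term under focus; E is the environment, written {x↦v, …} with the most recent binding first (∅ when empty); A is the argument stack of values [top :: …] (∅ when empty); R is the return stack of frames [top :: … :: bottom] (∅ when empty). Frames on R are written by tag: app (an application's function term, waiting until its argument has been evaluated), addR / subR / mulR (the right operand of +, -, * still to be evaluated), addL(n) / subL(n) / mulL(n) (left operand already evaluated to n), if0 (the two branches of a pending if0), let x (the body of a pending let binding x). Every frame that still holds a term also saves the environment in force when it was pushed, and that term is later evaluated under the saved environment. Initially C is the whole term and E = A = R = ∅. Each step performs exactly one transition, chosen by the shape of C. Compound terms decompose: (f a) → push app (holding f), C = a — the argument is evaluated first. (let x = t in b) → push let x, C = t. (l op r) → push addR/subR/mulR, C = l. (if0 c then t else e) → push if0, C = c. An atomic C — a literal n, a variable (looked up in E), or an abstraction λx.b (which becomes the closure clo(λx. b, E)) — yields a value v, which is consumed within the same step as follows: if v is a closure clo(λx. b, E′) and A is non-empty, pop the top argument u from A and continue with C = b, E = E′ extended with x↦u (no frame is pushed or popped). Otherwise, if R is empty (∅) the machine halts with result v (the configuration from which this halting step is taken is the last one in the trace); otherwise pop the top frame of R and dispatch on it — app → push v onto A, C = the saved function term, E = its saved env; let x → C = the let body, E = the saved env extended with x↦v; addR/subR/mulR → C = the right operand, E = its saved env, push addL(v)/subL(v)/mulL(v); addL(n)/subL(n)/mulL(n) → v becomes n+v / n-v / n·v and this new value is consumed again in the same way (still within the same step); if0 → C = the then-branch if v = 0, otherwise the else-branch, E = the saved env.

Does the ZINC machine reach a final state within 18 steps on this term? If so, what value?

Answer: DIVERGES (no final state within 18 steps)

Execution trace:
t=0: [C=(3 - ((λx. (x x)) (λx. (x x)))) | E=∅ | A=∅ | R=∅]
t=1: [C=3 | E=∅ | A=∅ | R=[subR]]
t=2: [C=((λx. (x x)) (λx. (x x))) | E=∅ | A=∅ | R=[subL(3)]]
t=3: [C=(λx. (x x)) | E=∅ | A=∅ | R=[app :: subL(3)]]
t=4: [C=(λx. (x x)) | E=∅ | A=[clo(λx. (x x), ∅)] | R=[subL(3)]]
t=5: [C=(x x) | E={x↦clo(λx. (x x), ∅)} | A=∅ | R=[subL(3)]]
t=6: [C=x | E={x↦clo(λx. (x x), ∅)} | A=∅ | R=[app :: subL(3)]]
t=7: [C=x | E={x↦clo(λx. (x x), ∅)} | A=[clo(λx. (x x), ∅)] | R=[subL(3)]]
… configuration repeats with period 3 (steps 5–7 recur indefinitely) …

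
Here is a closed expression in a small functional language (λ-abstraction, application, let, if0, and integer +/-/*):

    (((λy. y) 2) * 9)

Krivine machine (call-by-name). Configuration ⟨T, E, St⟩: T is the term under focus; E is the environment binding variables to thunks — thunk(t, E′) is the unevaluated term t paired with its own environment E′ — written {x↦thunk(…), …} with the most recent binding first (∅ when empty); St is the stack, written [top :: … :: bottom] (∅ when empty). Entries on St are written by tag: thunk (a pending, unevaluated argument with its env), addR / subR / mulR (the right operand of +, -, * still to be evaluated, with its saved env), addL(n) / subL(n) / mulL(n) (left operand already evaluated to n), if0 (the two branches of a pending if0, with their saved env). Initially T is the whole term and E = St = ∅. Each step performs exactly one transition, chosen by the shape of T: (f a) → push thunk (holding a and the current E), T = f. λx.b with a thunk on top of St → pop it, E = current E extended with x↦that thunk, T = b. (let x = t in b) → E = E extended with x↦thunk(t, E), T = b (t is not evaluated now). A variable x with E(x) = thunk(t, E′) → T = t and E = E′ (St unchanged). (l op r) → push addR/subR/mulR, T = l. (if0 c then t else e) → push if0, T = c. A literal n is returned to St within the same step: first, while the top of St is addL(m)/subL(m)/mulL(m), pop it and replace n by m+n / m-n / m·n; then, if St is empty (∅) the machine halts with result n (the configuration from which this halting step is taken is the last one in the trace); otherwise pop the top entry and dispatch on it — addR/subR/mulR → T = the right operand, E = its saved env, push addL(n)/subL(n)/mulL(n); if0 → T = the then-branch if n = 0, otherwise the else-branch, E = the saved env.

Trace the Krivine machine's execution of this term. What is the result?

Answer: 18

Machine steps:
step 0: <T=(((λy. y) 2) * 9), E=∅, St=∅>
step 1: <T=((λy. y) 2), E=∅, St=[mulR]>
step 2: <T=(λy. y), E=∅, St=[thunk :: mulR]>
step 3: <T=y, E={y↦thunk(2, ∅)}, St=[mulR]>
step 4: <T=2, E=∅, St=[mulR]>
step 5: <T=9, E=∅, St=[mulL(2)]>
→ final value 18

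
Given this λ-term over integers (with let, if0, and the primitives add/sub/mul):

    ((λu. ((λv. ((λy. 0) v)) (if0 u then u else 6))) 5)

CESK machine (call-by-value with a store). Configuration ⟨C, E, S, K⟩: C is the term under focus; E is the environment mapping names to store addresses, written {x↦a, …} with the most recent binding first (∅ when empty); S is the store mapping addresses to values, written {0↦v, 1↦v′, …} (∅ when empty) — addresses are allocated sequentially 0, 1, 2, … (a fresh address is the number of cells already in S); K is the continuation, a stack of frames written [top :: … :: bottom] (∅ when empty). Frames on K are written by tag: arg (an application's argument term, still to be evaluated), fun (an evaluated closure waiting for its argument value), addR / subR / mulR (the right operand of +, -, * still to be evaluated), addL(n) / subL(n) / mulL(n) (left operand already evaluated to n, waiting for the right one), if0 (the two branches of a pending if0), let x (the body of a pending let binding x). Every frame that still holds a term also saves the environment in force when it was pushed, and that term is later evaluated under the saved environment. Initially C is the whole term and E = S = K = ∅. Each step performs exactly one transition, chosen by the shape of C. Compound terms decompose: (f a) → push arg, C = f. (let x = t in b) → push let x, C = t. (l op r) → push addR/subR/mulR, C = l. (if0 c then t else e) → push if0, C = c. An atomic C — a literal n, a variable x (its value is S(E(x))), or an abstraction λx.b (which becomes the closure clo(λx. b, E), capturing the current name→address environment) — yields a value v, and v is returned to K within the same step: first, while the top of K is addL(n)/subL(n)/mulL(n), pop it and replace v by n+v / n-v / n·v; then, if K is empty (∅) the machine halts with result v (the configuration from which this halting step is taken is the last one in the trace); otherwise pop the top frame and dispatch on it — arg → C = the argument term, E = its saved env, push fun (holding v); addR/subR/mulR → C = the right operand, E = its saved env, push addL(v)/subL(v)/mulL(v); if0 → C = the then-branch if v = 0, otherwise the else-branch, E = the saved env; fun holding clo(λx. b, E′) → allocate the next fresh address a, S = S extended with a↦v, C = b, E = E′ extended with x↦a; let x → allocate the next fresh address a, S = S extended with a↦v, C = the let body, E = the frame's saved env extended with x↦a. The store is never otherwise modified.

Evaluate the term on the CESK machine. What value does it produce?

[0] [C=((λu. ((λv. ((λy. 0) v)) (if0 u then u else 6))) 5) | E=∅ | S=∅ | K=∅]
[1] [C=(λu. ((λv. ((λy. 0) v)) (if0 u then u else 6))) | E=∅ | S=∅ | K=[arg]]
[2] [C=5 | E=∅ | S=∅ | K=[fun]]
[3] [C=((λv. ((λy. 0) v)) (if0 u then u else 6)) | E={u↦0} | S={0↦5} | K=∅]
[4] [C=(λv. ((λy. 0) v)) | E={u↦0} | S={0↦5} | K=[arg]]
[5] [C=(if0 u then u else 6) | E={u↦0} | S={0↦5} | K=[fun]]
[6] [C=u | E={u↦0} | S={0↦5} | K=[if0 :: fun]]
[7] [C=6 | E={u↦0} | S={0↦5} | K=[fun]]
[8] [C=((λy. 0) v) | E={v↦1, u↦0} | S={0↦5, 1↦6} | K=∅]
[9] [C=(λy. 0) | E={v↦1, u↦0} | S={0↦5, 1↦6} | K=[arg]]
[10] [C=v | E={v↦1, u↦0} | S={0↦5, 1↦6} | K=[fun]]
[11] [C=0 | E={y↦2, v↦1, u↦0} | S={0↦5, 1↦6, 2↦6} | K=∅]
→ final value 0

Answer: 0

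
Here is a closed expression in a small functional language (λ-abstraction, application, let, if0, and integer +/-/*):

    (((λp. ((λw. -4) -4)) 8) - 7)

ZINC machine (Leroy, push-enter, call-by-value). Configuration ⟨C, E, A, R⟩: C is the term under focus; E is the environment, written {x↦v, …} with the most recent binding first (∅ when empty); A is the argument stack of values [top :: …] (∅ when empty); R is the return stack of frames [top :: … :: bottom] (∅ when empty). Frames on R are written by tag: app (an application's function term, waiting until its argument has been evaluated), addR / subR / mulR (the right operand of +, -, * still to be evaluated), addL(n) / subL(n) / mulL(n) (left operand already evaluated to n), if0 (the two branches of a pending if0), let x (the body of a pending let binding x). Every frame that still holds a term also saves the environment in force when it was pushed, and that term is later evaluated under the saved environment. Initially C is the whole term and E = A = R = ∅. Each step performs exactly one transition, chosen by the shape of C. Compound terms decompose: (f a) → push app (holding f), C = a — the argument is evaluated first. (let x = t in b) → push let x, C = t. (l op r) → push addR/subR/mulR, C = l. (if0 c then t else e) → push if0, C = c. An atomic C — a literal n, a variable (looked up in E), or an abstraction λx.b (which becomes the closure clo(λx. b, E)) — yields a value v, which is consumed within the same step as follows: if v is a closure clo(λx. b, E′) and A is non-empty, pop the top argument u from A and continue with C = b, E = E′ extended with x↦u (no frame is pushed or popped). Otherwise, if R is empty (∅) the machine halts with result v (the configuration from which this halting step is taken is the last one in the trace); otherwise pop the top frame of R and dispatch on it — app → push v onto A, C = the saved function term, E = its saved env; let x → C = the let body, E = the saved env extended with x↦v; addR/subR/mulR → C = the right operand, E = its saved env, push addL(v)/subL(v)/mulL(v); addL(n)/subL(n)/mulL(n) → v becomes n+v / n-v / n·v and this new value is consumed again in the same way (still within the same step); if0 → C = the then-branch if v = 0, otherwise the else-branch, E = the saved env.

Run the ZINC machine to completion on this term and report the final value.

t=0: <C=(((λp. ((λw. -4) -4)) 8) - 7), E=∅, A=∅, R=∅>
t=1: <C=((λp. ((λw. -4) -4)) 8), E=∅, A=∅, R=[subR]>
t=2: <C=8, E=∅, A=∅, R=[app :: subR]>
t=3: <C=(λp. ((λw. -4) -4)), E=∅, A=[8], R=[subR]>
t=4: <C=((λw. -4) -4), E={p↦8}, A=∅, R=[subR]>
t=5: <C=-4, E={p↦8}, A=∅, R=[app :: subR]>
t=6: <C=(λw. -4), E={p↦8}, A=[-4], R=[subR]>
t=7: <C=-4, E={w↦-4, p↦8}, A=∅, R=[subR]>
t=8: <C=7, E=∅, A=∅, R=[subL(-4)]>
→ final value -11

Answer: -11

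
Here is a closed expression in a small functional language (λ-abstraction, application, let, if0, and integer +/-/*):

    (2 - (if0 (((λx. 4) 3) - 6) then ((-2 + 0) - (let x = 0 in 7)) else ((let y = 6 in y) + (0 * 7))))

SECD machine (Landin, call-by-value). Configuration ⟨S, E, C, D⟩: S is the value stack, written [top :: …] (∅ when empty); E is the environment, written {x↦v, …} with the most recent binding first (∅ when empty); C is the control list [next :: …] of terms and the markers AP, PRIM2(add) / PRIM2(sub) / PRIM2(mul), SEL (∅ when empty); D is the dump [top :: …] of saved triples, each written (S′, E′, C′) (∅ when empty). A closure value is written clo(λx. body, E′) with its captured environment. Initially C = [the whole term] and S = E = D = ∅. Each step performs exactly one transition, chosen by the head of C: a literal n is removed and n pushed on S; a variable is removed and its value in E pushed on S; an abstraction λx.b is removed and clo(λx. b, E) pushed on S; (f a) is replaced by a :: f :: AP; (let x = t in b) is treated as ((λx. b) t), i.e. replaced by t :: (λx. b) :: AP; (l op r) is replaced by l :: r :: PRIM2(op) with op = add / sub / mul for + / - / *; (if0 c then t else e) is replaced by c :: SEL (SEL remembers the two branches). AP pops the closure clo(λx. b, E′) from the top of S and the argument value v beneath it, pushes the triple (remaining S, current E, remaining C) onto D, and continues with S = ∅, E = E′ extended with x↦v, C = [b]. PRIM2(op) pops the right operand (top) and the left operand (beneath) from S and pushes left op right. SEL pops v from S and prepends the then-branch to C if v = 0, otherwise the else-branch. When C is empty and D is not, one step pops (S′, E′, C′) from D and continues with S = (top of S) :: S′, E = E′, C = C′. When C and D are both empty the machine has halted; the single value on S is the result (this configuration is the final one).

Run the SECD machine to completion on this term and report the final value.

t=0: <S=∅, E=∅, C=[(2 - (if0 (((λx. 4) 3) - 6) then ((-2 + 0) - (let x = 0 in 7)) else ((let y = 6 in y) + (0 * 7))))], D=∅>
t=1: <S=∅, E=∅, C=[2 :: (if0 (((λx. 4) 3) - 6) then ((-2 + 0) - (let x = 0 in 7)) else ((let y = 6 in y) + (0 * 7))) :: PRIM2(sub)], D=∅>
t=2: <S=[2], E=∅, C=[(if0 (((λx. 4) 3) - 6) then ((-2 + 0) - (let x = 0 in 7)) else ((let y = 6 in y) + (0 * 7))) :: PRIM2(sub)], D=∅>
t=3: <S=[2], E=∅, C=[(((λx. 4) 3) - 6) :: SEL :: PRIM2(sub)], D=∅>
t=4: <S=[2], E=∅, C=[((λx. 4) 3) :: 6 :: PRIM2(sub) :: SEL :: PRIM2(sub)], D=∅>
t=5: <S=[2], E=∅, C=[3 :: (λx. 4) :: AP :: 6 :: PRIM2(sub) :: SEL :: PRIM2(sub)], D=∅>
t=6: <S=[3 :: 2], E=∅, C=[(λx. 4) :: AP :: 6 :: PRIM2(sub) :: SEL :: PRIM2(sub)], D=∅>
t=7: <S=[clo(λx. 4, ∅) :: 3 :: 2], E=∅, C=[AP :: 6 :: PRIM2(sub) :: SEL :: PRIM2(sub)], D=∅>
t=8: <S=∅, E={x↦3}, C=[4], D=[([2], ∅, [6 :: PRIM2(sub) :: SEL :: PRIM2(sub)])]>
t=9: <S=[4], E={x↦3}, C=∅, D=[([2], ∅, [6 :: PRIM2(sub) :: SEL :: PRIM2(sub)])]>
t=10: <S=[4 :: 2], E=∅, C=[6 :: PRIM2(sub) :: SEL :: PRIM2(sub)], D=∅>
t=11: <S=[6 :: 4 :: 2], E=∅, C=[PRIM2(sub) :: SEL :: PRIM2(sub)], D=∅>
t=12: <S=[-2 :: 2], E=∅, C=[SEL :: PRIM2(sub)], D=∅>
t=13: <S=[2], E=∅, C=[((let y = 6 in y) + (0 * 7)) :: PRIM2(sub)], D=∅>
t=14: <S=[2], E=∅, C=[(let y = 6 in y) :: (0 * 7) :: PRIM2(add) :: PRIM2(sub)], D=∅>
t=15: <S=[2], E=∅, C=[6 :: (λy. y) :: AP :: (0 * 7) :: PRIM2(add) :: PRIM2(sub)], D=∅>
t=16: <S=[6 :: 2], E=∅, C=[(λy. y) :: AP :: (0 * 7) :: PRIM2(add) :: PRIM2(sub)], D=∅>
t=17: <S=[clo(λy. y, ∅) :: 6 :: 2], E=∅, C=[AP :: (0 * 7) :: PRIM2(add) :: PRIM2(sub)], D=∅>
t=18: <S=∅, E={y↦6}, C=[y], D=[([2], ∅, [(0 * 7) :: PRIM2(add) :: PRIM2(sub)])]>
t=19: <S=[6], E={y↦6}, C=∅, D=[([2], ∅, [(0 * 7) :: PRIM2(add) :: PRIM2(sub)])]>
t=20: <S=[6 :: 2], E=∅, C=[(0 * 7) :: PRIM2(add) :: PRIM2(sub)], D=∅>
t=21: <S=[6 :: 2], E=∅, C=[0 :: 7 :: PRIM2(mul) :: PRIM2(add) :: PRIM2(sub)], D=∅>
t=22: <S=[0 :: 6 :: 2], E=∅, C=[7 :: PRIM2(mul) :: PRIM2(add) :: PRIM2(sub)], D=∅>
t=23: <S=[7 :: 0 :: 6 :: 2], E=∅, C=[PRIM2(mul) :: PRIM2(add) :: PRIM2(sub)], D=∅>
t=24: <S=[0 :: 6 :: 2], E=∅, C=[PRIM2(add) :: PRIM2(sub)], D=∅>
t=25: <S=[6 :: 2], E=∅, C=[PRIM2(sub)], D=∅>
t=26: <S=[-4], E=∅, C=∅, D=∅>
→ final value -4

Answer: -4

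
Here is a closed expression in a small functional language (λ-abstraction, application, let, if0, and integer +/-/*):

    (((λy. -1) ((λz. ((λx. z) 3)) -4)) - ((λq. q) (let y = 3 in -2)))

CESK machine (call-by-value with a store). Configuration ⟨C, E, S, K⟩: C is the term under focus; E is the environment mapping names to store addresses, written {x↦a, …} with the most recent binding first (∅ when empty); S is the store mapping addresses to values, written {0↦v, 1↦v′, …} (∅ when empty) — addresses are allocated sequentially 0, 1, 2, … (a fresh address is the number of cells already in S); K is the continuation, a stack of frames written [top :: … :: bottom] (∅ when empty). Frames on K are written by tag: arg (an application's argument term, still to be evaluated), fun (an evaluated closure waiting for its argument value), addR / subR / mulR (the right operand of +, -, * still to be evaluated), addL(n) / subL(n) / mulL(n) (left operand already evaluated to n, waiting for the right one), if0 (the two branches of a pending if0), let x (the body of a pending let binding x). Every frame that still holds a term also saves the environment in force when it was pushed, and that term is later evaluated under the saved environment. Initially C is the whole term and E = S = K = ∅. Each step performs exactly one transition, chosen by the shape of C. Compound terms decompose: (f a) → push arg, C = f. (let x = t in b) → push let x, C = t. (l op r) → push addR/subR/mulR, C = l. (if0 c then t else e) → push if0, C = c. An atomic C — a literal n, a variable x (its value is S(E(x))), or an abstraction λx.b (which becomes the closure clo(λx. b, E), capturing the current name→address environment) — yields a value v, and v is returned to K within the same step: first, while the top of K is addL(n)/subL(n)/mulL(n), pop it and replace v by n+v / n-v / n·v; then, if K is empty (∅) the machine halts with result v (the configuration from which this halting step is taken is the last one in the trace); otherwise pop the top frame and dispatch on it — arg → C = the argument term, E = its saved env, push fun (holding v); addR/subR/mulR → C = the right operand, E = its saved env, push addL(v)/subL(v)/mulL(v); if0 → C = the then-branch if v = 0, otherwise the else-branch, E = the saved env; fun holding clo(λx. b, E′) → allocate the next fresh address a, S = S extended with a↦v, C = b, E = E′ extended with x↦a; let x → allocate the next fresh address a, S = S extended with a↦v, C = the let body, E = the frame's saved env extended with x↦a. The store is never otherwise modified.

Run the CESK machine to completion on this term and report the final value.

step 0: [C=(((λy. -1) ((λz. ((λx. z) 3)) -4)) - ((λq. q) (let y = 3 in -2))) | E=∅ | S=∅ | K=∅]
step 1: [C=((λy. -1) ((λz. ((λx. z) 3)) -4)) | E=∅ | S=∅ | K=[subR]]
step 2: [C=(λy. -1) | E=∅ | S=∅ | K=[arg :: subR]]
step 3: [C=((λz. ((λx. z) 3)) -4) | E=∅ | S=∅ | K=[fun :: subR]]
step 4: [C=(λz. ((λx. z) 3)) | E=∅ | S=∅ | K=[arg :: fun :: subR]]
step 5: [C=-4 | E=∅ | S=∅ | K=[fun :: fun :: subR]]
step 6: [C=((λx. z) 3) | E={z↦0} | S={0↦-4} | K=[fun :: subR]]
step 7: [C=(λx. z) | E={z↦0} | S={0↦-4} | K=[arg :: fun :: subR]]
step 8: [C=3 | E={z↦0} | S={0↦-4} | K=[fun :: fun :: subR]]
step 9: [C=z | E={x↦1, z↦0} | S={0↦-4, 1↦3} | K=[fun :: subR]]
step 10: [C=-1 | E={y↦2} | S={0↦-4, 1↦3, 2↦-4} | K=[subR]]
step 11: [C=((λq. q) (let y = 3 in -2)) | E=∅ | S={0↦-4, 1↦3, 2↦-4} | K=[subL(-1)]]
step 12: [C=(λq. q) | E=∅ | S={0↦-4, 1↦3, 2↦-4} | K=[arg :: subL(-1)]]
step 13: [C=(let y = 3 in -2) | E=∅ | S={0↦-4, 1↦3, 2↦-4} | K=[fun :: subL(-1)]]
step 14: [C=3 | E=∅ | S={0↦-4, 1↦3, 2↦-4} | K=[let y :: fun :: subL(-1)]]
step 15: [C=-2 | E={y↦3} | S={0↦-4, 1↦3, 2↦-4, 3↦3} | K=[fun :: subL(-1)]]
step 16: [C=q | E={q↦4} | S={0↦-4, 1↦3, 2↦-4, 3↦3, 4↦-2} | K=[subL(-1)]]
→ final value 1

Answer: 1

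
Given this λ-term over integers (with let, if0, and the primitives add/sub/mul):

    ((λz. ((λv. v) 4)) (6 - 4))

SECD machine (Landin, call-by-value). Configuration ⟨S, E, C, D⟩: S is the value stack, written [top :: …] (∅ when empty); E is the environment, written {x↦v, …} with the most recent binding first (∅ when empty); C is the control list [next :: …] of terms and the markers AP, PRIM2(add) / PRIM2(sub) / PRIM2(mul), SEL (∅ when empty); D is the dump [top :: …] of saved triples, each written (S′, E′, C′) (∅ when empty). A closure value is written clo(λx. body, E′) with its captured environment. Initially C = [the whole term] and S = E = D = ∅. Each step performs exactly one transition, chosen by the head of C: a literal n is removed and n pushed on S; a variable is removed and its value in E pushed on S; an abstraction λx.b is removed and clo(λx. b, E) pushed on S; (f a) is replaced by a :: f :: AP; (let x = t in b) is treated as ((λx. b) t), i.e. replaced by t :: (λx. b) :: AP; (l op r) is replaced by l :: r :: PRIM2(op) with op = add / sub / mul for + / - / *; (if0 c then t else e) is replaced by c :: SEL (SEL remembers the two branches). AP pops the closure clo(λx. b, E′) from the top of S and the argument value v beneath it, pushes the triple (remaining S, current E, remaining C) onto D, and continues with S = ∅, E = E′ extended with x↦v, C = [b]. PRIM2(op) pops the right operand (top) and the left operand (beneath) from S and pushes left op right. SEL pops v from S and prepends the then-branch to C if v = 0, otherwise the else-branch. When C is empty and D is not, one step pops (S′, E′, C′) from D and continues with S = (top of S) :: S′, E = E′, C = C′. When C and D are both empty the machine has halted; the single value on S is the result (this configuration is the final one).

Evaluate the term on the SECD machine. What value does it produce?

[0] [S=∅ | E=∅ | C=[((λz. ((λv. v) 4)) (6 - 4))] | D=∅]
[1] [S=∅ | E=∅ | C=[(6 - 4) :: (λz. ((λv. v) 4)) :: AP] | D=∅]
[2] [S=∅ | E=∅ | C=[6 :: 4 :: PRIM2(sub) :: (λz. ((λv. v) 4)) :: AP] | D=∅]
[3] [S=[6] | E=∅ | C=[4 :: PRIM2(sub) :: (λz. ((λv. v) 4)) :: AP] | D=∅]
[4] [S=[4 :: 6] | E=∅ | C=[PRIM2(sub) :: (λz. ((λv. v) 4)) :: AP] | D=∅]
[5] [S=[2] | E=∅ | C=[(λz. ((λv. v) 4)) :: AP] | D=∅]
[6] [S=[clo(λz. ((λv. v) 4), ∅) :: 2] | E=∅ | C=[AP] | D=∅]
[7] [S=∅ | E={z↦2} | C=[((λv. v) 4)] | D=[(∅, ∅, ∅)]]
[8] [S=∅ | E={z↦2} | C=[4 :: (λv. v) :: AP] | D=[(∅, ∅, ∅)]]
[9] [S=[4] | E={z↦2} | C=[(λv. v) :: AP] | D=[(∅, ∅, ∅)]]
[10] [S=[clo(λv. v, {z↦2}) :: 4] | E={z↦2} | C=[AP] | D=[(∅, ∅, ∅)]]
[11] [S=∅ | E={v↦4, z↦2} | C=[v] | D=[(∅, {z↦2}, ∅) :: (∅, ∅, ∅)]]
[12] [S=[4] | E={v↦4, z↦2} | C=∅ | D=[(∅, {z↦2}, ∅) :: (∅, ∅, ∅)]]
[13] [S=[4] | E={z↦2} | C=∅ | D=[(∅, ∅, ∅)]]
[14] [S=[4] | E=∅ | C=∅ | D=∅]
→ final value 4

Answer: 4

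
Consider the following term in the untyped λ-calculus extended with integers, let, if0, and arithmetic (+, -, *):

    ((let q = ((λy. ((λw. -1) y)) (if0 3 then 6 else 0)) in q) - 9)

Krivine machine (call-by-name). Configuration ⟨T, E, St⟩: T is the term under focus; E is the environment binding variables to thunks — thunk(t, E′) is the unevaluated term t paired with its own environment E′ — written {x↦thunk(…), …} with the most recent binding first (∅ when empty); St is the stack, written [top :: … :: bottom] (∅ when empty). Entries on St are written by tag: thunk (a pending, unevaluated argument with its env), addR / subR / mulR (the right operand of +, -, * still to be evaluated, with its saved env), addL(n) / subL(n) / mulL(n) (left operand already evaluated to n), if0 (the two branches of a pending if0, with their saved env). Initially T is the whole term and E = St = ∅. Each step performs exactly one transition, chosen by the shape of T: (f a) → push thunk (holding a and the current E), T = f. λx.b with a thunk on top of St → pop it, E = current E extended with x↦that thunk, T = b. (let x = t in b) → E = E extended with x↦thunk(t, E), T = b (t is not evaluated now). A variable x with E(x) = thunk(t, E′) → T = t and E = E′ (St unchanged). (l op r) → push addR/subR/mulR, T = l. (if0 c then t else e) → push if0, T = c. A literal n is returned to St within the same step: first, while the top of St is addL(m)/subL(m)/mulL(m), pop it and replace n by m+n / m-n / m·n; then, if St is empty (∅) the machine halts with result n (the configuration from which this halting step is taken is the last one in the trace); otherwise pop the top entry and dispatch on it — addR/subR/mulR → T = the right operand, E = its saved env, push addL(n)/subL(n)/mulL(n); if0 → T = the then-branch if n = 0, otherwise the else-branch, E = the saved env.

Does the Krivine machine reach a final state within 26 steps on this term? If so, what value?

[0] ⟨T=((let q = ((λy. ((λw. -1) y)) (if0 3 then 6 else 0)) in q) - 9); E=∅; St=∅⟩
[1] ⟨T=(let q = ((λy. ((λw. -1) y)) (if0 3 then 6 else 0)) in q); E=∅; St=[subR]⟩
[2] ⟨T=q; E={q↦thunk(((λy. ((λw. -1) y)) (if0 3 then 6 else 0)), ∅)}; St=[subR]⟩
[3] ⟨T=((λy. ((λw. -1) y)) (if0 3 then 6 else 0)); E=∅; St=[subR]⟩
[4] ⟨T=(λy. ((λw. -1) y)); E=∅; St=[thunk :: subR]⟩
[5] ⟨T=((λw. -1) y); E={y↦thunk((if0 3 then 6 else 0), ∅)}; St=[subR]⟩
[6] ⟨T=(λw. -1); E={y↦thunk((if0 3 then 6 else 0), ∅)}; St=[thunk :: subR]⟩
[7] ⟨T=-1; E={w↦thunk(y, {y↦thunk((if0 3 then 6 else 0), ∅)}), y↦thunk((if0 3 then 6 else 0), ∅)}; St=[subR]⟩
[8] ⟨T=9; E=∅; St=[subL(-1)]⟩
→ final value -10

Answer: -10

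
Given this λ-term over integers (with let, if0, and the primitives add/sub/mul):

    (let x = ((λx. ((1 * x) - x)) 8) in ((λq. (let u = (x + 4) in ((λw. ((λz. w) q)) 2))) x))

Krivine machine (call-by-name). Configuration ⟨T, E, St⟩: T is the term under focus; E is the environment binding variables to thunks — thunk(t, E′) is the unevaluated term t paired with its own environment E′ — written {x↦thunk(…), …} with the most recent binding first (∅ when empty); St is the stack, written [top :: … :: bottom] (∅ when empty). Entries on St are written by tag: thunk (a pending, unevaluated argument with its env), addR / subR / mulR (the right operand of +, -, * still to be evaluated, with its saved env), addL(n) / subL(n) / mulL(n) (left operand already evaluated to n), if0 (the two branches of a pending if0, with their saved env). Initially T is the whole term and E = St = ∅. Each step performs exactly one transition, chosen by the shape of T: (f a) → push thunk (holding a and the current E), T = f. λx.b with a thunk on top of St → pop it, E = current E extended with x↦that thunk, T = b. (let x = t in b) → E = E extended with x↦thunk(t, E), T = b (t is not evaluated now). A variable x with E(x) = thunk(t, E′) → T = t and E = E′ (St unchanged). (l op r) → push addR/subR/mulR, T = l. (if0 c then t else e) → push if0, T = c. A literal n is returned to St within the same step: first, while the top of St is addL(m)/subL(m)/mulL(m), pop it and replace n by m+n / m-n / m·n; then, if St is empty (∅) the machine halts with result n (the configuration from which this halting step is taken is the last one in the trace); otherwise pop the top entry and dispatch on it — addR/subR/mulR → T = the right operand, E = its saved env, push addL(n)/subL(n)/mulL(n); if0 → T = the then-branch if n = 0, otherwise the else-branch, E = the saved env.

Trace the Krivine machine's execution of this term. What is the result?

Answer: 2

Derivation:
t=0: ⟨T=(let x = ((λx. ((1 * x) - x)) 8) in ((λq. (let u = (x + 4) in ((λw. ((λz. w) q)) 2))) x)); E=∅; St=∅⟩
t=1: ⟨T=((λq. (let u = (x + 4) in ((λw. ((λz. w) q)) 2))) x); E={x↦thunk(((λx. ((1 * x) - x)) 8), ∅)}; St=∅⟩
t=2: ⟨T=(λq. (let u = (x + 4) in ((λw. ((λz. w) q)) 2))); E={x↦thunk(((λx. ((1 * x) - x)) 8), ∅)}; St=[thunk]⟩
t=3: ⟨T=(let u = (x + 4) in ((λw. ((λz. w) q)) 2)); E={q↦thunk(x, {x↦thunk(((λx. ((1 * x) - x)) 8), ∅)}), x↦thunk(((λx. ((1 * x) - x)) 8), ∅)}; St=∅⟩
t=4: ⟨T=((λw. ((λz. w) q)) 2); E={u↦thunk((x + 4), {q↦thunk(x, {x↦thunk(((λx. ((1 * x) - x)) 8), ∅)}), x↦thunk(((λx. ((1 * x) - x)) 8), ∅)}), q↦thunk(x, {x↦thunk(((λx. ((1 * x) - x)) 8), ∅)}), x↦thunk(((λx. ((1 * x) - x)) 8), ∅)}; St=∅⟩
t=5: ⟨T=(λw. ((λz. w) q)); E={u↦thunk((x + 4), {q↦thunk(x, {x↦thunk(((λx. ((1 * x) - x)) 8), ∅)}), x↦thunk(((λx. ((1 * x) - x)) 8), ∅)}), q↦thunk(x, {x↦thunk(((λx. ((1 * x) - x)) 8), ∅)}), x↦thunk(((λx. ((1 * x) - x)) 8), ∅)}; St=[thunk]⟩
t=6: ⟨T=((λz. w) q); E={w↦thunk(2, {u↦thunk((x + 4), {q↦thunk(x, {x↦thunk(((λx. ((1 * x) - x)) 8), ∅)}), x↦thunk(((λx. ((1 * x) - x)) 8), ∅)}), q↦thunk(x, {x↦thunk(((λx. ((1 * x) - x)) 8), ∅)}), x↦thunk(((λx. ((1 * x) - x)) 8), ∅)}), u↦thunk((x + 4), {q↦thunk(x, {x↦thunk(((λx. ((1 * x) - x)) 8), ∅)}), x↦thunk(((λx. ((1 * x) - x)) 8), ∅)}), q↦thunk(x, {x↦thunk(((λx. ((1 * x) - x)) 8), ∅)}), x↦thunk(((λx. ((1 * x) - x)) 8), ∅)}; St=∅⟩
t=7: ⟨T=(λz. w); E={w↦thunk(2, {u↦thunk((x + 4), {q↦thunk(x, {x↦thunk(((λx. ((1 * x) - x)) 8), ∅)}), x↦thunk(((λx. ((1 * x) - x)) 8), ∅)}), q↦thunk(x, {x↦thunk(((λx. ((1 * x) - x)) 8), ∅)}), x↦thunk(((λx. ((1 * x) - x)) 8), ∅)}), u↦thunk((x + 4), {q↦thunk(x, {x↦thunk(((λx. ((1 * x) - x)) 8), ∅)}), x↦thunk(((λx. ((1 * x) - x)) 8), ∅)}), q↦thunk(x, {x↦thunk(((λx. ((1 * x) - x)) 8), ∅)}), x↦thunk(((λx. ((1 * x) - x)) 8), ∅)}; St=[thunk]⟩
t=8: ⟨T=w; E={z↦thunk(q, {w↦thunk(2, {u↦thunk((x + 4), {q↦thunk(x, {x↦thunk(((λx. ((1 * x) - x)) 8), ∅)}), x↦thunk(((λx. ((1 * x) - x)) 8), ∅)}), q↦thunk(x, {x↦thunk(((λx. ((1 * x) - x)) 8), ∅)}), x↦thunk(((λx. ((1 * x) - x)) 8), ∅)}), u↦thunk((x + 4), {q↦thunk(x, {x↦thunk(((λx. ((1 * x) - x)) 8), ∅)}), x↦thunk(((λx. ((1 * x) - x)) 8), ∅)}), q↦thunk(x, {x↦thunk(((λx. ((1 * x) - x)) 8), ∅)}), x↦thunk(((λx. ((1 * x) - x)) 8), ∅)}), w↦thunk(2, {u↦thunk((x + 4), {q↦thunk(x, {x↦thunk(((λx. ((1 * x) - x)) 8), ∅)}), x↦thunk(((λx. ((1 * x) - x)) 8), ∅)}), q↦thunk(x, {x↦thunk(((λx. ((1 * x) - x)) 8), ∅)}), x↦thunk(((λx. ((1 * x) - x)) 8), ∅)}), u↦thunk((x + 4), {q↦thunk(x, {x↦thunk(((λx. ((1 * x) - x)) 8), ∅)}), x↦thunk(((λx. ((1 * x) - x)) 8), ∅)}), q↦thunk(x, {x↦thunk(((λx. ((1 * x) - x)) 8), ∅)}), x↦thunk(((λx. ((1 * x) - x)) 8), ∅)}; St=∅⟩
t=9: ⟨T=2; E={u↦thunk((x + 4), {q↦thunk(x, {x↦thunk(((λx. ((1 * x) - x)) 8), ∅)}), x↦thunk(((λx. ((1 * x) - x)) 8), ∅)}), q↦thunk(x, {x↦thunk(((λx. ((1 * x) - x)) 8), ∅)}), x↦thunk(((λx. ((1 * x) - x)) 8), ∅)}; St=∅⟩
→ final value 2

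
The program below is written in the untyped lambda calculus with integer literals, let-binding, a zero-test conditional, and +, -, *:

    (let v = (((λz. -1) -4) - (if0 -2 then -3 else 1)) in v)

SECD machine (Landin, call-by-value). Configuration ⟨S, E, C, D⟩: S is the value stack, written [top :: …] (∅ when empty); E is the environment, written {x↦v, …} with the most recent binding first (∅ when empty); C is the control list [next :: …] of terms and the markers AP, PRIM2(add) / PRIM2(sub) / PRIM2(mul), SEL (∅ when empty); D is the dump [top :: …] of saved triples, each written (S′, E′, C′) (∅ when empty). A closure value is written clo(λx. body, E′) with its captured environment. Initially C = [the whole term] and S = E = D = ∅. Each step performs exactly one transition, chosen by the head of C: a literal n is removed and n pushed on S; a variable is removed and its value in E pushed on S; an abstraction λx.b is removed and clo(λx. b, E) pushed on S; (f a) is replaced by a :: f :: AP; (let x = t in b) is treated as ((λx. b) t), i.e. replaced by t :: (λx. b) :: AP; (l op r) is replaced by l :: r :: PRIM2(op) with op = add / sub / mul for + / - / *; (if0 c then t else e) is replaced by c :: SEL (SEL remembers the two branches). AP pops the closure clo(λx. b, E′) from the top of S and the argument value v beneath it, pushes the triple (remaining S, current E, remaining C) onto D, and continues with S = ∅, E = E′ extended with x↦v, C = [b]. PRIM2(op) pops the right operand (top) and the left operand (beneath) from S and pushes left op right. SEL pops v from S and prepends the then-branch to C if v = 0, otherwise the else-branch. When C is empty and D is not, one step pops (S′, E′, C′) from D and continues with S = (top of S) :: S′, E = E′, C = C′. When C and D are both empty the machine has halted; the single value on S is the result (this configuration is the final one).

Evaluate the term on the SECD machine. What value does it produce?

Answer: -2

Execution trace:
step 0: [S=∅ | E=∅ | C=[(let v = (((λz. -1) -4) - (if0 -2 then -3 else 1)) in v)] | D=∅]
step 1: [S=∅ | E=∅ | C=[(((λz. -1) -4) - (if0 -2 then -3 else 1)) :: (λv. v) :: AP] | D=∅]
step 2: [S=∅ | E=∅ | C=[((λz. -1) -4) :: (if0 -2 then -3 else 1) :: PRIM2(sub) :: (λv. v) :: AP] | D=∅]
step 3: [S=∅ | E=∅ | C=[-4 :: (λz. -1) :: AP :: (if0 -2 then -3 else 1) :: PRIM2(sub) :: (λv. v) :: AP] | D=∅]
step 4: [S=[-4] | E=∅ | C=[(λz. -1) :: AP :: (if0 -2 then -3 else 1) :: PRIM2(sub) :: (λv. v) :: AP] | D=∅]
step 5: [S=[clo(λz. -1, ∅) :: -4] | E=∅ | C=[AP :: (if0 -2 then -3 else 1) :: PRIM2(sub) :: (λv. v) :: AP] | D=∅]
step 6: [S=∅ | E={z↦-4} | C=[-1] | D=[(∅, ∅, [(if0 -2 then -3 else 1) :: PRIM2(sub) :: (λv. v) :: AP])]]
step 7: [S=[-1] | E={z↦-4} | C=∅ | D=[(∅, ∅, [(if0 -2 then -3 else 1) :: PRIM2(sub) :: (λv. v) :: AP])]]
step 8: [S=[-1] | E=∅ | C=[(if0 -2 then -3 else 1) :: PRIM2(sub) :: (λv. v) :: AP] | D=∅]
step 9: [S=[-1] | E=∅ | C=[-2 :: SEL :: PRIM2(sub) :: (λv. v) :: AP] | D=∅]
step 10: [S=[-2 :: -1] | E=∅ | C=[SEL :: PRIM2(sub) :: (λv. v) :: AP] | D=∅]
step 11: [S=[-1] | E=∅ | C=[1 :: PRIM2(sub) :: (λv. v) :: AP] | D=∅]
step 12: [S=[1 :: -1] | E=∅ | C=[PRIM2(sub) :: (λv. v) :: AP] | D=∅]
step 13: [S=[-2] | E=∅ | C=[(λv. v) :: AP] | D=∅]
step 14: [S=[clo(λv. v, ∅) :: -2] | E=∅ | C=[AP] | D=∅]
step 15: [S=∅ | E={v↦-2} | C=[v] | D=[(∅, ∅, ∅)]]
step 16: [S=[-2] | E={v↦-2} | C=∅ | D=[(∅, ∅, ∅)]]
step 17: [S=[-2] | E=∅ | C=∅ | D=∅]
→ final value -2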